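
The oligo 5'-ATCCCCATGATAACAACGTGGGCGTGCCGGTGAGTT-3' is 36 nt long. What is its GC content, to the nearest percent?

56%

Scanning the sequence gives A=8, C=9, G=11, T=8.
G+C = 11 + 9 = 20 out of 36 bases
%GC = 20/36 × 100 = 55.56% ≈ 56%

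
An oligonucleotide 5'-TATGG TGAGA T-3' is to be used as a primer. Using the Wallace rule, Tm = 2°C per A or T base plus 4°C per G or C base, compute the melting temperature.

30°C

Scanning the sequence gives A=3, C=0, G=4, T=4.
So N_AT = 7 and N_GC = 4.
Tm = 2(7) + 4(4) = 14 + 16 = 30°C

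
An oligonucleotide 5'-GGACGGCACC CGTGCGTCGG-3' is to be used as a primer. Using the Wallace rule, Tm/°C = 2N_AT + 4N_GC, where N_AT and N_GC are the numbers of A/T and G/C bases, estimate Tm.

Base counts: A=2, T=2, G=9, C=7
AT pairs contribute 4, GC pairs contribute 16.
Tm = 2(4) + 4(16) = 8 + 64 = 72°C

72°C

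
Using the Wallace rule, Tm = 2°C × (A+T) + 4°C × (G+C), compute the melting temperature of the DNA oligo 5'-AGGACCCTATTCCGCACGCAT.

66°C

G=4, A=5, C=8, T=4
A+T = 9, G+C = 12
Tm = 4·12 + 2·9 = 48 + 18 = 66°C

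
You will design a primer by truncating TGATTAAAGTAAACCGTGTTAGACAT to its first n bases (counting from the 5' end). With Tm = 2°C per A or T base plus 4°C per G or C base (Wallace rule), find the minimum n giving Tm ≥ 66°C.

First 24 bases: TGATTAAAGTAAACCGTGTTAGAC → Tm = 64°C (< 66°C)
First 25 bases: TGATTAAAGTAAACCGTGTTAGACA → Tm = 66°C (≥ 66°C)
Since every base adds ≥2°C, Tm only increases with n, so the threshold is first crossed at n = 25.

n = 25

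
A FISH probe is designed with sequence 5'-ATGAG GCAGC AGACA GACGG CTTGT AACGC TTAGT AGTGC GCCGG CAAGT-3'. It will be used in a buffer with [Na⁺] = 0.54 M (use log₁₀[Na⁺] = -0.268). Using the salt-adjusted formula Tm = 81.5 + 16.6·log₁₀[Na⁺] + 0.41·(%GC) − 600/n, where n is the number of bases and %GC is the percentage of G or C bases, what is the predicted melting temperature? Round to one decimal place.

88.0°C

Length n = 50. Counting bases: T=9, G=17, C=11, A=13
G+C = 28, so %GC = 28/50 × 100 = 56%
Salt term: 16.6 × (-0.268) = -4.449
GC term: 0.41 × 56 = 22.96; length term: −600/50 = −12
Tm = 81.5 + (-4.449) + 22.96 − 12 = 88.011 → 88.0°C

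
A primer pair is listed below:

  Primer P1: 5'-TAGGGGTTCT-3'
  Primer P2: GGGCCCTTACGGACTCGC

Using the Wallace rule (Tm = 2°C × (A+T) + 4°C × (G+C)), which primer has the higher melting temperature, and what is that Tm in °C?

Primer P2, 62°C

Primer P1: A+T=5, G+C=5 → Tm = 2(5)+4(5) = 30°C
Primer P2: A+T=5, G+C=13 → Tm = 2(5)+4(13) = 62°C
30°C vs 62°C → primer P2 is higher.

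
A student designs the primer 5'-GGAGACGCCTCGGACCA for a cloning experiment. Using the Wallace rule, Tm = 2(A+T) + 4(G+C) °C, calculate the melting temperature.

G=6, A=4, T=1, C=6
AT pairs contribute 5, GC pairs contribute 12.
Tm = 4·12 + 2·5 = 48 + 10 = 58°C

58°C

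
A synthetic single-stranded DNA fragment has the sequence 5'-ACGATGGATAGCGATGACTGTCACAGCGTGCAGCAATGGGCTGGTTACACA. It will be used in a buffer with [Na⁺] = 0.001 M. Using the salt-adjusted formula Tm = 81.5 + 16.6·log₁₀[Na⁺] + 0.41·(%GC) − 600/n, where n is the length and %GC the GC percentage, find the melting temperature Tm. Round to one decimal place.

41.6°C

Length n = 51. Counting bases: T=10, A=14, G=16, C=11
G+C = 27, so %GC = 27/51 × 100 = 52.941%
Salt term: 16.6 × (-3) = -49.8
GC term: 0.41 × 52.941 = 21.706; length term: −600/51 = −11.765
Tm = 81.5 + (-49.8) + 21.706 − 11.765 = 41.641 → 41.6°C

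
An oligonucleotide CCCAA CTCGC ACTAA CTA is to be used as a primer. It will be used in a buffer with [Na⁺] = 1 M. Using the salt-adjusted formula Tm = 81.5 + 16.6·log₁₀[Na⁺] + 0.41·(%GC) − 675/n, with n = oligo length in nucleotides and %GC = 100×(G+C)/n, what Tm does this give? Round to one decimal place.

Length n = 18. Counting bases: G=1, C=8, T=3, A=6
G+C = 9, so %GC = 9/18 × 100 = 50%
Salt term: 16.6 × (0) = 0
GC term: 0.41 × 50 = 20.5; length term: −675/18 = −37.5
Tm = 81.5 + (0) + 20.5 − 37.5 = 64.5 → 64.5°C

64.5°C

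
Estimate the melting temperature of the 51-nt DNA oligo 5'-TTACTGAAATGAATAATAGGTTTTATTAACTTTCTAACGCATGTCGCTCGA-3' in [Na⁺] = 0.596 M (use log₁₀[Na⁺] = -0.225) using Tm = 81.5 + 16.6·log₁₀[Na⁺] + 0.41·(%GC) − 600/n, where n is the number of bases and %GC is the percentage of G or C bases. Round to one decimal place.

Length n = 51. A=16, C=8, G=8, T=19
G+C = 16, so %GC = 16/51 × 100 = 31.373%
Salt term: 16.6 × (-0.225) = -3.735
GC term: 0.41 × 31.373 = 12.863; length term: −600/51 = −11.765
Tm = 81.5 + (-3.735) + 12.863 − 11.765 = 78.863 → 78.9°C

78.9°C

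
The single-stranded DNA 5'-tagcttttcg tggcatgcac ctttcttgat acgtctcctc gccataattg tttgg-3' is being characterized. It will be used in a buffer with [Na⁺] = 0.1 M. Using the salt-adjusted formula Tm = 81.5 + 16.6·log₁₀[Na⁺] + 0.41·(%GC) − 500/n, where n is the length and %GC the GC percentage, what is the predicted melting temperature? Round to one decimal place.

Length n = 55. A=8, T=22, G=11, C=14
G+C = 25, so %GC = 25/55 × 100 = 45.455%
Salt term: 16.6 × (-1) = -16.6
GC term: 0.41 × 45.455 = 18.637; length term: −500/55 = −9.091
Tm = 81.5 + (-16.6) + 18.637 − 9.091 = 74.446 → 74.4°C

74.4°C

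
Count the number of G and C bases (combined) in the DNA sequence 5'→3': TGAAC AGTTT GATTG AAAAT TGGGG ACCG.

12

Counting bases: T=8, A=9, G=9, C=3
G+C = 9 + 3 = 12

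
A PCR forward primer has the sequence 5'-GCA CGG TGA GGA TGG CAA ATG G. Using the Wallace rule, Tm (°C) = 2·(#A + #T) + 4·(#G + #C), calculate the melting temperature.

Scanning the sequence gives T=3, A=6, G=10, C=3.
AT pairs contribute 9, GC pairs contribute 13.
Tm = 2(9) + 4(13) = 18 + 52 = 70°C

70°C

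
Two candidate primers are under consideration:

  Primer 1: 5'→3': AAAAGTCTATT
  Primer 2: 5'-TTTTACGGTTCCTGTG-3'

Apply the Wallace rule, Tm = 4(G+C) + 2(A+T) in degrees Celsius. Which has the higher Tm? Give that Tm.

Primer 1: A+T=9, G+C=2 → Tm = 2(9)+4(2) = 26°C
Primer 2: A+T=9, G+C=7 → Tm = 2(9)+4(7) = 46°C
26°C vs 46°C → primer 2 is higher.

Primer 2, 46°C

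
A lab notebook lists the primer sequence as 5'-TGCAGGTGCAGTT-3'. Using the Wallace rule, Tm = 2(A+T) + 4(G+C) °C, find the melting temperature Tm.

40°C

Base counts: A=2, C=2, T=4, G=5
AT pairs contribute 6, GC pairs contribute 7.
Tm = 4·7 + 2·6 = 28 + 12 = 40°C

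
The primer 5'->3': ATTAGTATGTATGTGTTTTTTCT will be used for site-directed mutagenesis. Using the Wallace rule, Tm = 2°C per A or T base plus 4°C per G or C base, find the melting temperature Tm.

Counting bases: G=4, C=1, T=14, A=4
A+T = 18, G+C = 5
Tm = 2(18) + 4(5) = 36 + 20 = 56°C

56°C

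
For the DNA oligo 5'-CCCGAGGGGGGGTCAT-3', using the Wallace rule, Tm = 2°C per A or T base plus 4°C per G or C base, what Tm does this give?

Scanning the sequence gives C=4, A=2, G=8, T=2.
A+T = 4, G+C = 12
Tm = 2(4) + 4(12) = 8 + 48 = 56°C

56°C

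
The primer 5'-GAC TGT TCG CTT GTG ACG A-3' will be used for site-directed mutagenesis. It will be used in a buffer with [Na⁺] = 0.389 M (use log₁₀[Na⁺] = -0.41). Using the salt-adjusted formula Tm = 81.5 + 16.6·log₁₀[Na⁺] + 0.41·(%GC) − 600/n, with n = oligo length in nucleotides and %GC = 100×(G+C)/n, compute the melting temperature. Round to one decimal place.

Length n = 19. Scanning the sequence gives C=4, A=3, G=6, T=6.
G+C = 10, so %GC = 10/19 × 100 = 52.632%
Salt term: 16.6 × (-0.41) = -6.806
GC term: 0.41 × 52.632 = 21.579; length term: −600/19 = −31.579
Tm = 81.5 + (-6.806) + 21.579 − 31.579 = 64.694 → 64.7°C

64.7°C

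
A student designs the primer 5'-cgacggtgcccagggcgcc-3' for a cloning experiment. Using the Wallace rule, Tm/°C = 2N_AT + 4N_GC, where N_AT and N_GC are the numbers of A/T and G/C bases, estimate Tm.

Counting bases: A=2, T=1, C=8, G=8
A+T = 3, G+C = 16
Tm = 4·16 + 2·3 = 64 + 6 = 70°C

70°C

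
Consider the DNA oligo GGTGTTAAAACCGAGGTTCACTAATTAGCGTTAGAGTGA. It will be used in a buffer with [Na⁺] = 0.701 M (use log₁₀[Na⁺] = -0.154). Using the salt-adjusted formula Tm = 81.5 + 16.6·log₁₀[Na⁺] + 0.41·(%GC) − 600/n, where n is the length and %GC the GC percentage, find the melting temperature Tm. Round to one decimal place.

Length n = 39. Scanning the sequence gives A=12, G=11, T=11, C=5.
G+C = 16, so %GC = 16/39 × 100 = 41.026%
Salt term: 16.6 × (-0.154) = -2.556
GC term: 0.41 × 41.026 = 16.821; length term: −600/39 = −15.385
Tm = 81.5 + (-2.556) + 16.821 − 15.385 = 80.38 → 80.4°C

80.4°C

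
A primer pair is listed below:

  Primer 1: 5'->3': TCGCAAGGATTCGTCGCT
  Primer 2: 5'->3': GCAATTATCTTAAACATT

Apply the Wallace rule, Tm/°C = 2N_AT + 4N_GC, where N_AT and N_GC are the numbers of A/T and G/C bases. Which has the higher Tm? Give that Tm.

Primer 1: A+T=8, G+C=10 → Tm = 2(8)+4(10) = 56°C
Primer 2: A+T=14, G+C=4 → Tm = 2(14)+4(4) = 44°C
56°C vs 44°C → primer 1 is higher.

Primer 1, 56°C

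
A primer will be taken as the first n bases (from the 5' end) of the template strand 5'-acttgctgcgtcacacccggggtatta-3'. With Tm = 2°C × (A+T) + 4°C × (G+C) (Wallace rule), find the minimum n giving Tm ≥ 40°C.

n = 13

First 12 bases: ACTTGCTGCGTC → Tm = 38°C (< 40°C)
First 13 bases: ACTTGCTGCGTCA → Tm = 40°C (≥ 40°C)
Each additional base adds 2°C (A/T) or 4°C (G/C), so Tm is non-decreasing in n; n = 13 is the first length to reach 40°C.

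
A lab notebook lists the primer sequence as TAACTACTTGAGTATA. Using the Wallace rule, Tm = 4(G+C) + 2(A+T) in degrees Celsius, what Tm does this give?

C=2, G=2, A=6, T=6
So N_AT = 12 and N_GC = 4.
Tm = 2(12) + 4(4) = 24 + 16 = 40°C

40°C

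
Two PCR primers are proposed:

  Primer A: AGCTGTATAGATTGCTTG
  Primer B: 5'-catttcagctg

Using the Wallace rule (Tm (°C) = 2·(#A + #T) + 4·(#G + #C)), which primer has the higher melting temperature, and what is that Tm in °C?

Primer A: A+T=11, G+C=7 → Tm = 2(11)+4(7) = 50°C
Primer B: A+T=6, G+C=5 → Tm = 2(6)+4(5) = 32°C
50°C vs 32°C → primer A is higher.

Primer A, 50°C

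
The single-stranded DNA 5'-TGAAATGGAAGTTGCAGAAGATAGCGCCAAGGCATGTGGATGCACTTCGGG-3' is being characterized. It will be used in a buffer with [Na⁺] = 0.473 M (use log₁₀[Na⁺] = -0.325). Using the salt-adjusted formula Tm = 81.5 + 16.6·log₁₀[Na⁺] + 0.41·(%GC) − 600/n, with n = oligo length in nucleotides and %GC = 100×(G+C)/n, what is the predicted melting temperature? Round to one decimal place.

Length n = 51. Counting bases: T=10, G=18, C=8, A=15
G+C = 26, so %GC = 26/51 × 100 = 50.98%
Salt term: 16.6 × (-0.325) = -5.395
GC term: 0.41 × 50.98 = 20.902; length term: −600/51 = −11.765
Tm = 81.5 + (-5.395) + 20.902 − 11.765 = 85.242 → 85.2°C

85.2°C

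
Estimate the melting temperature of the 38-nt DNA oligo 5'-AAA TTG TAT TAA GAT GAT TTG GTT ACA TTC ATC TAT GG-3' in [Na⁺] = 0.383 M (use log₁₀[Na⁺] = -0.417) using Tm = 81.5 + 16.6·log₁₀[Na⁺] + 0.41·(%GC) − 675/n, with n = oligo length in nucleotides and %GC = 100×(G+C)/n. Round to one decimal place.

Length n = 38. Base counts: T=16, G=7, C=3, A=12
G+C = 10, so %GC = 10/38 × 100 = 26.316%
Salt term: 16.6 × (-0.417) = -6.922
GC term: 0.41 × 26.316 = 10.79; length term: −675/38 = −17.763
Tm = 81.5 + (-6.922) + 10.79 − 17.763 = 67.605 → 67.6°C

67.6°C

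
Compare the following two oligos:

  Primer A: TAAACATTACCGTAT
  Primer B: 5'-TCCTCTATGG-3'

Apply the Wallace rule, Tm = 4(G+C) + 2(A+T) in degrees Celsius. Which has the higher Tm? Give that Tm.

Primer A: A+T=11, G+C=4 → Tm = 2(11)+4(4) = 38°C
Primer B: A+T=5, G+C=5 → Tm = 2(5)+4(5) = 30°C
38°C vs 30°C → primer A is higher.

Primer A, 38°C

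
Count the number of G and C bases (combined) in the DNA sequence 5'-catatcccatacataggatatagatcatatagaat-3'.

10

A=15, C=6, T=10, G=4
G+C = 4 + 6 = 10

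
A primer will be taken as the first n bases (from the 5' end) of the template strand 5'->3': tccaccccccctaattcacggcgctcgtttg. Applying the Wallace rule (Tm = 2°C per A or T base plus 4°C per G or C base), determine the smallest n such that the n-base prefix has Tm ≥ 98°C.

n = 31

First 30 bases: TCCACCCCCCCTAATTCACGGCGCTCGTTT → Tm = 96°C (< 98°C)
First 31 bases: TCCACCCCCCCTAATTCACGGCGCTCGTTTG → Tm = 100°C (≥ 98°C)
Since every base adds ≥2°C, Tm only increases with n, so the threshold is first crossed at n = 31.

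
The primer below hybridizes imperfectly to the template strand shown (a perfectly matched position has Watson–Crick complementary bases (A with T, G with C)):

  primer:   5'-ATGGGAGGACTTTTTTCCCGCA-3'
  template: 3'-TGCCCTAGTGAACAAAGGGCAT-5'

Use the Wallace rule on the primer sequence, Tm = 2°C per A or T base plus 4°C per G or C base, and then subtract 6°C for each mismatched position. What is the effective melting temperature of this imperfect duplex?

36°C

Primer base counts: A=4, T=7, G=6, C=5 → A+T=11, G+C=11
Perfect-match Tm = 2(11) + 4(11) = 22 + 44 = 66°C
Mismatches (positions where the bases are not complementary): 5 (at positions 2, 7, 8, 13, 21)
Effective Tm = 66 − 5×6 = 66 − 30 = 36°C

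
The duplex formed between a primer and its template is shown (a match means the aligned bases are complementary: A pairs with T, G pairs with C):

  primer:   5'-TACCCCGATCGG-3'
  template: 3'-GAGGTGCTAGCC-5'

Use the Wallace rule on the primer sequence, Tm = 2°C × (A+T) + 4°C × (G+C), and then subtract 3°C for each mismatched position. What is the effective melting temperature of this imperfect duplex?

Primer base counts: A=2, T=2, G=3, C=5 → A+T=4, G+C=8
Perfect-match Tm = 2(4) + 4(8) = 8 + 32 = 40°C
Mismatches (positions where the bases are not complementary): 3 (at positions 1, 2, 5)
Effective Tm = 40 − 3×3 = 40 − 9 = 31°C

31°C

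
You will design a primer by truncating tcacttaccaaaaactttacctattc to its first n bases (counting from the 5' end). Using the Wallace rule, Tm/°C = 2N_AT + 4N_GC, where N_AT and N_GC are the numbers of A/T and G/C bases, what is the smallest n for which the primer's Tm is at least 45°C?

First 17 bases: TCACTTACCAAAAACTT → Tm = 44°C (< 45°C)
First 18 bases: TCACTTACCAAAAACTTT → Tm = 46°C (≥ 45°C)
Since every base adds ≥2°C, Tm only increases with n, so the threshold is first crossed at n = 18.

n = 18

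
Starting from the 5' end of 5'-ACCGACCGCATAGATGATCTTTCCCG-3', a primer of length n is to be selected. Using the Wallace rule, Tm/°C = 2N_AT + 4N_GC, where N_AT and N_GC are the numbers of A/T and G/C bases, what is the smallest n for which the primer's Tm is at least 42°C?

n = 13

First 12 bases: ACCGACCGCATA → Tm = 38°C (< 42°C)
First 13 bases: ACCGACCGCATAG → Tm = 42°C (≥ 42°C)
Each additional base adds 2°C (A/T) or 4°C (G/C), so Tm is non-decreasing in n; n = 13 is the first length to reach 42°C.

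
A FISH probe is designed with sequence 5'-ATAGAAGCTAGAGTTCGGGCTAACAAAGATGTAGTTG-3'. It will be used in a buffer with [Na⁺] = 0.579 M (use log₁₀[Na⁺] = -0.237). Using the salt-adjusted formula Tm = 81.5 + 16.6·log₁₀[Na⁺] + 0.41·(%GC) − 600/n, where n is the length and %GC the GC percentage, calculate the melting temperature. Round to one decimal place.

78.0°C

Length n = 37. Scanning the sequence gives C=4, G=11, A=13, T=9.
G+C = 15, so %GC = 15/37 × 100 = 40.541%
Salt term: 16.6 × (-0.237) = -3.934
GC term: 0.41 × 40.541 = 16.622; length term: −600/37 = −16.216
Tm = 81.5 + (-3.934) + 16.622 − 16.216 = 77.972 → 78.0°C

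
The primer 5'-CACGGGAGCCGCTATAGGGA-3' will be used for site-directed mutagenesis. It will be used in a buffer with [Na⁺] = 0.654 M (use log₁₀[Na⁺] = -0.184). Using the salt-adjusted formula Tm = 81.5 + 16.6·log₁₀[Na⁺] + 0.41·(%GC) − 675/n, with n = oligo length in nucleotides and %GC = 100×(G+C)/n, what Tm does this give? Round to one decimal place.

Length n = 20. Base counts: G=8, T=2, A=5, C=5
G+C = 13, so %GC = 13/20 × 100 = 65%
Salt term: 16.6 × (-0.184) = -3.054
GC term: 0.41 × 65 = 26.65; length term: −675/20 = −33.75
Tm = 81.5 + (-3.054) + 26.65 − 33.75 = 71.346 → 71.3°C

71.3°C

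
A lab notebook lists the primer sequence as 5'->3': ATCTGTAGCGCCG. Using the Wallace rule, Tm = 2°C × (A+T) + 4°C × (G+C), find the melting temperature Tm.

Base counts: C=4, T=3, G=4, A=2
A+T = 5, G+C = 8
Tm = 4·8 + 2·5 = 32 + 10 = 42°C

42°C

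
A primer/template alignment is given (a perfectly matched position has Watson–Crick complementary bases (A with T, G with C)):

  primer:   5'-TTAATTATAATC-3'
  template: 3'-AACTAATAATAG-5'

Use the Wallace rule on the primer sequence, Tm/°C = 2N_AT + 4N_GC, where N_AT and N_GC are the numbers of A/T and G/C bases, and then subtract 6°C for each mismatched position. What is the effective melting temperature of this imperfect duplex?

Primer base counts: A=5, T=6, G=0, C=1 → A+T=11, G+C=1
Perfect-match Tm = 2(11) + 4(1) = 22 + 4 = 26°C
Mismatches (positions where the bases are not complementary): 2 (at positions 3, 9)
Effective Tm = 26 − 2×6 = 26 − 12 = 14°C

14°C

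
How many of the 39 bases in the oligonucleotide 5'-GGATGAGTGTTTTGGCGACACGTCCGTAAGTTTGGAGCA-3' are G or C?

Base counts: C=6, T=11, A=8, G=14
Total G or C: 14 + 6 = 20

20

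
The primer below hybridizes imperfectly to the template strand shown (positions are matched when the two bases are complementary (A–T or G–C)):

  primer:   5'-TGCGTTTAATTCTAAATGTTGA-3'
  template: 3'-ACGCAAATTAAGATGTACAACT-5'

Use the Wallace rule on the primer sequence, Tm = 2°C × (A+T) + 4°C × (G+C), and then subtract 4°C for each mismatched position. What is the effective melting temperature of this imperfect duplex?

52°C

Primer base counts: A=6, T=10, G=4, C=2 → A+T=16, G+C=6
Perfect-match Tm = 2(16) + 4(6) = 32 + 24 = 56°C
Mismatches (positions where the bases are not complementary): 1 (at position 15)
Effective Tm = 56 − 1×4 = 56 − 4 = 52°C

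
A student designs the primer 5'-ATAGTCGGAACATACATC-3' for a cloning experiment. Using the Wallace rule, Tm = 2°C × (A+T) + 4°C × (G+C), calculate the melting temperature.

50°C

C=4, G=3, T=4, A=7
AT pairs contribute 11, GC pairs contribute 7.
Tm = 4·7 + 2·11 = 28 + 22 = 50°C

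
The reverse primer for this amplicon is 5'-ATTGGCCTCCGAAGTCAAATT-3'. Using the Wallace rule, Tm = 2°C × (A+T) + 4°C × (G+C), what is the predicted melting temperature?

Scanning the sequence gives G=4, A=6, C=5, T=6.
AT pairs contribute 12, GC pairs contribute 9.
Tm = 2(12) + 4(9) = 24 + 36 = 60°C

60°C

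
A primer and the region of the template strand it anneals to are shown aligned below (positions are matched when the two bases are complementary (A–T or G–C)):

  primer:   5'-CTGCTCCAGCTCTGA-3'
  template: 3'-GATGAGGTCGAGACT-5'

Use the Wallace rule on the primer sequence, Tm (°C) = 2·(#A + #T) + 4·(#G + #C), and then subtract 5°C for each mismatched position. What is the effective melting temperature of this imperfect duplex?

Primer base counts: A=2, T=4, G=3, C=6 → A+T=6, G+C=9
Perfect-match Tm = 2(6) + 4(9) = 12 + 36 = 48°C
Mismatches (positions where the bases are not complementary): 1 (at position 3)
Effective Tm = 48 − 1×5 = 48 − 5 = 43°C

43°C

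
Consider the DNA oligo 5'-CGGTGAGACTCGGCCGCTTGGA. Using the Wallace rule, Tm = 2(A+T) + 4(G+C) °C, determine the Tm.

74°C

A=3, G=9, C=6, T=4
So N_AT = 7 and N_GC = 15.
Tm = 4·15 + 2·7 = 60 + 14 = 74°C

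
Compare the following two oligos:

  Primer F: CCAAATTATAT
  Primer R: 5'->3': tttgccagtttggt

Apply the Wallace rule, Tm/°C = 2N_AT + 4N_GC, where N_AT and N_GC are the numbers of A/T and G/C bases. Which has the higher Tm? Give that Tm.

Primer R, 40°C

Primer F: A+T=9, G+C=2 → Tm = 2(9)+4(2) = 26°C
Primer R: A+T=8, G+C=6 → Tm = 2(8)+4(6) = 40°C
26°C vs 40°C → primer R is higher.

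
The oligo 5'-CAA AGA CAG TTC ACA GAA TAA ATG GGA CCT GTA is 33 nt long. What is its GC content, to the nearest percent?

39%

Counting bases: T=6, C=6, G=7, A=14
G+C = 7 + 6 = 13 out of 33 bases
%GC = 13/33 × 100 = 39.39% ≈ 39%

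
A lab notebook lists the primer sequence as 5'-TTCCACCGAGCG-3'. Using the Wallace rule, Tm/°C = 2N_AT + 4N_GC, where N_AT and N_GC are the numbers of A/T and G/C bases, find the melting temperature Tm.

40°C

Counting bases: C=5, A=2, G=3, T=2
So N_AT = 4 and N_GC = 8.
Tm = 2(4) + 4(8) = 8 + 32 = 40°C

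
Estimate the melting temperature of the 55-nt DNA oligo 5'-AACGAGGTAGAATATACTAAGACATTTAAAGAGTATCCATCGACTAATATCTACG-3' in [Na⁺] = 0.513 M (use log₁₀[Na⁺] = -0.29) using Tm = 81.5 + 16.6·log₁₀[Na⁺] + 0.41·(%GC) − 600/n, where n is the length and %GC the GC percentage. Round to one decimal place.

Length n = 55. A=23, G=9, T=14, C=9
G+C = 18, so %GC = 18/55 × 100 = 32.727%
Salt term: 16.6 × (-0.29) = -4.814
GC term: 0.41 × 32.727 = 13.418; length term: −600/55 = −10.909
Tm = 81.5 + (-4.814) + 13.418 − 10.909 = 79.195 → 79.2°C

79.2°C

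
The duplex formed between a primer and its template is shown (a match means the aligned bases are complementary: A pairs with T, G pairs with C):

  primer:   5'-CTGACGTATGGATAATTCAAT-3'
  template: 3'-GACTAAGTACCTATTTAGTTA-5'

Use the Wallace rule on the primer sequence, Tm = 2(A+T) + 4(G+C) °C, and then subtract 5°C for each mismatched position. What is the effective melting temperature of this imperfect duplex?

36°C

Primer base counts: A=7, T=7, G=4, C=3 → A+T=14, G+C=7
Perfect-match Tm = 2(14) + 4(7) = 28 + 28 = 56°C
Mismatches (positions where the bases are not complementary): 4 (at positions 5, 6, 7, 16)
Effective Tm = 56 − 4×5 = 56 − 20 = 36°C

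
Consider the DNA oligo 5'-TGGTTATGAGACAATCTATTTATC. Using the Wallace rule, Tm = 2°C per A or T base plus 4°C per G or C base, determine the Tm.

Base counts: A=7, C=3, G=4, T=10
A+T = 17, G+C = 7
Tm = 2(17) + 4(7) = 34 + 28 = 62°C

62°C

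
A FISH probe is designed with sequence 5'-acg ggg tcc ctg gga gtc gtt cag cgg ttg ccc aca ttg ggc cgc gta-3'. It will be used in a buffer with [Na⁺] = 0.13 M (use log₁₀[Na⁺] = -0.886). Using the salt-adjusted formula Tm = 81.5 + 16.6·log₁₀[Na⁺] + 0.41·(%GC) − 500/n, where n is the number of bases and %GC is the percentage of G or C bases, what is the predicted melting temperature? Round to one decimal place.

83.7°C

Length n = 48. Counting bases: C=14, G=18, A=6, T=10
G+C = 32, so %GC = 32/48 × 100 = 66.667%
Salt term: 16.6 × (-0.886) = -14.708
GC term: 0.41 × 66.667 = 27.333; length term: −500/48 = −10.417
Tm = 81.5 + (-14.708) + 27.333 − 10.417 = 83.708 → 83.7°C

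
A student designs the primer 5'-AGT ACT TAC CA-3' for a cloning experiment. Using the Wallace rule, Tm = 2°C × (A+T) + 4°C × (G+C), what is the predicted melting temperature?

30°C

T=3, C=3, G=1, A=4
A+T = 7, G+C = 4
Tm = 2×7 + 4×4 = 30°C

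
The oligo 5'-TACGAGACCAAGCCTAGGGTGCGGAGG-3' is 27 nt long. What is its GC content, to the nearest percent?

A=7, C=6, T=3, G=11
G+C = 11 + 6 = 17 out of 27 bases
%GC = 17/27 × 100 = 62.96% ≈ 63%

63%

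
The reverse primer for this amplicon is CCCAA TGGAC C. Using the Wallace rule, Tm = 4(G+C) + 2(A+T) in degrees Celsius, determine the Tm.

36°C

Base counts: A=3, G=2, C=5, T=1
AT pairs contribute 4, GC pairs contribute 7.
Tm = 2×4 + 4×7 = 36°C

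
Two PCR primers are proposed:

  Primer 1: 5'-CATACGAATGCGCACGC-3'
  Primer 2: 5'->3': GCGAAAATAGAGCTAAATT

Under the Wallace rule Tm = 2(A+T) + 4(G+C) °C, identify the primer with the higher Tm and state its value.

Primer 1, 54°C

Primer 1: A+T=7, G+C=10 → Tm = 2(7)+4(10) = 54°C
Primer 2: A+T=13, G+C=6 → Tm = 2(13)+4(6) = 50°C
54°C vs 50°C → primer 1 is higher.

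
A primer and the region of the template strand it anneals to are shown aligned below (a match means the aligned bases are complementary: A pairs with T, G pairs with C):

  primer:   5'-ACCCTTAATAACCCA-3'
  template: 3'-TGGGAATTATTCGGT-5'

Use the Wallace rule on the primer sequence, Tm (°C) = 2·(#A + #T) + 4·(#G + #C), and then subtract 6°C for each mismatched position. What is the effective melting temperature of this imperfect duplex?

Primer base counts: A=6, T=3, G=0, C=6 → A+T=9, G+C=6
Perfect-match Tm = 2(9) + 4(6) = 18 + 24 = 42°C
Mismatches (positions where the bases are not complementary): 1 (at position 12)
Effective Tm = 42 − 1×6 = 42 − 6 = 36°C

36°C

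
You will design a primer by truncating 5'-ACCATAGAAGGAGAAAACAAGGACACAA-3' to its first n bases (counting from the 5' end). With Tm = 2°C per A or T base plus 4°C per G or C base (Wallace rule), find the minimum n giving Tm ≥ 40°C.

First 13 bases: ACCATAGAAGGAG → Tm = 38°C (< 40°C)
First 14 bases: ACCATAGAAGGAGA → Tm = 40°C (≥ 40°C)
Each additional base adds 2°C (A/T) or 4°C (G/C), so Tm is non-decreasing in n; n = 14 is the first length to reach 40°C.

n = 14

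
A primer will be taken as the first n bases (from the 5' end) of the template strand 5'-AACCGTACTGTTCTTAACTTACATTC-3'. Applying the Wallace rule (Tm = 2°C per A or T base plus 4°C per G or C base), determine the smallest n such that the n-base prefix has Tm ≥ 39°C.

First 13 bases: AACCGTACTGTTC → Tm = 38°C (< 39°C)
First 14 bases: AACCGTACTGTTCT → Tm = 40°C (≥ 39°C)
Each additional base adds 2°C (A/T) or 4°C (G/C), so Tm is non-decreasing in n; n = 14 is the first length to reach 39°C.

n = 14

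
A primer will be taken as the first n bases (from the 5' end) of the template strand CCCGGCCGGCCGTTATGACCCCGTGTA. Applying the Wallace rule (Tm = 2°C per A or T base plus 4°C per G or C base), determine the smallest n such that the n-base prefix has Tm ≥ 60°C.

First 16 bases: CCCGGCCGGCCGTTAT → Tm = 56°C (< 60°C)
First 17 bases: CCCGGCCGGCCGTTATG → Tm = 60°C (≥ 60°C)
Since every base adds ≥2°C, Tm only increases with n, so the threshold is first crossed at n = 17.

n = 17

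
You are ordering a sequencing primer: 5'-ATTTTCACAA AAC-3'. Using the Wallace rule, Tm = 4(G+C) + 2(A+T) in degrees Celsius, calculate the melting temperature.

Base counts: T=4, A=6, G=0, C=3
A+T = 10, G+C = 3
Tm = 4·3 + 2·10 = 12 + 20 = 32°C

32°C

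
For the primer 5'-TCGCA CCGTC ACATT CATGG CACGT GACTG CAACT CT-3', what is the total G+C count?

Scanning the sequence gives T=9, A=8, G=7, C=13.
Total G or C: 7 + 13 = 20

20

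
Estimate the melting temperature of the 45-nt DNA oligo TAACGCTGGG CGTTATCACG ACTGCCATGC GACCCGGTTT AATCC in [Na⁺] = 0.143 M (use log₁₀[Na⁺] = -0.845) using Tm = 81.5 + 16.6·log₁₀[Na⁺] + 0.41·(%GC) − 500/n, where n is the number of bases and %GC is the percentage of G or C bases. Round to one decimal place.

79.1°C

Length n = 45. C=14, G=11, T=11, A=9
G+C = 25, so %GC = 25/45 × 100 = 55.556%
Salt term: 16.6 × (-0.845) = -14.027
GC term: 0.41 × 55.556 = 22.778; length term: −500/45 = −11.111
Tm = 81.5 + (-14.027) + 22.778 − 11.111 = 79.14 → 79.1°C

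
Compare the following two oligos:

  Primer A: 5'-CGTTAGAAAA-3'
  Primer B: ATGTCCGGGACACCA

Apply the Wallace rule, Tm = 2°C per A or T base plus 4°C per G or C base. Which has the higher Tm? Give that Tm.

Primer A: A+T=7, G+C=3 → Tm = 2(7)+4(3) = 26°C
Primer B: A+T=6, G+C=9 → Tm = 2(6)+4(9) = 48°C
26°C vs 48°C → primer B is higher.

Primer B, 48°C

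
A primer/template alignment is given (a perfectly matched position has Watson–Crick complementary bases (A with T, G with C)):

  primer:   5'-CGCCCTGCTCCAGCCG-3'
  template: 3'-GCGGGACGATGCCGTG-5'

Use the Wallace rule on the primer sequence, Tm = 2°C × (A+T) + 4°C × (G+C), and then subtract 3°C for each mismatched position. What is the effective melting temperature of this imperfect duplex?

46°C

Primer base counts: A=1, T=2, G=4, C=9 → A+T=3, G+C=13
Perfect-match Tm = 2(3) + 4(13) = 6 + 52 = 58°C
Mismatches (positions where the bases are not complementary): 4 (at positions 10, 12, 15, 16)
Effective Tm = 58 − 4×3 = 58 − 12 = 46°C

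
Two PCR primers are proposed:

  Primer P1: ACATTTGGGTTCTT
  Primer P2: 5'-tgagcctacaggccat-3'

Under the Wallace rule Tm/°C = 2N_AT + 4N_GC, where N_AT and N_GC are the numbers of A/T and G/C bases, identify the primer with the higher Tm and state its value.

Primer P1: A+T=9, G+C=5 → Tm = 2(9)+4(5) = 38°C
Primer P2: A+T=7, G+C=9 → Tm = 2(7)+4(9) = 50°C
38°C vs 50°C → primer P2 is higher.

Primer P2, 50°C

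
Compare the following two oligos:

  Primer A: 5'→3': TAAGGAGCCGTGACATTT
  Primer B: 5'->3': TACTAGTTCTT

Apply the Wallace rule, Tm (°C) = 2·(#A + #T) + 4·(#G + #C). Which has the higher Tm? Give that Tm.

Primer A: A+T=10, G+C=8 → Tm = 2(10)+4(8) = 52°C
Primer B: A+T=8, G+C=3 → Tm = 2(8)+4(3) = 28°C
52°C vs 28°C → primer A is higher.

Primer A, 52°C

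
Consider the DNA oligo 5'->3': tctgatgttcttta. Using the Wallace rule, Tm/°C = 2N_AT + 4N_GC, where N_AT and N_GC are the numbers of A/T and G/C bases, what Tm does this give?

36°C

Scanning the sequence gives G=2, C=2, A=2, T=8.
So N_AT = 10 and N_GC = 4.
Tm = 2(10) + 4(4) = 20 + 16 = 36°C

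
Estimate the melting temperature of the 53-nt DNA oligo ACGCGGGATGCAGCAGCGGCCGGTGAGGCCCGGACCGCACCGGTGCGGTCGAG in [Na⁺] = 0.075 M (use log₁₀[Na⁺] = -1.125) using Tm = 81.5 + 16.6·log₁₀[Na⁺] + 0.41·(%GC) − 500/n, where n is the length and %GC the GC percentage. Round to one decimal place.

Length n = 53. Base counts: T=4, G=24, A=8, C=17
G+C = 41, so %GC = 41/53 × 100 = 77.358%
Salt term: 16.6 × (-1.125) = -18.675
GC term: 0.41 × 77.358 = 31.717; length term: −500/53 = −9.434
Tm = 81.5 + (-18.675) + 31.717 − 9.434 = 85.108 → 85.1°C

85.1°C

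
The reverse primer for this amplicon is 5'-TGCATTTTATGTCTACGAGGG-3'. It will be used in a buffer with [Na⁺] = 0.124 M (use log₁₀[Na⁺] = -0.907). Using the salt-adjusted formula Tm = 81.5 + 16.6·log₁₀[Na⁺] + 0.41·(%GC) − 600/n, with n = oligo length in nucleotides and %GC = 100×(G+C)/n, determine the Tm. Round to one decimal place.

Length n = 21. Counting bases: C=3, G=6, A=4, T=8
G+C = 9, so %GC = 9/21 × 100 = 42.857%
Salt term: 16.6 × (-0.907) = -15.056
GC term: 0.41 × 42.857 = 17.571; length term: −600/21 = −28.571
Tm = 81.5 + (-15.056) + 17.571 − 28.571 = 55.444 → 55.4°C

55.4°C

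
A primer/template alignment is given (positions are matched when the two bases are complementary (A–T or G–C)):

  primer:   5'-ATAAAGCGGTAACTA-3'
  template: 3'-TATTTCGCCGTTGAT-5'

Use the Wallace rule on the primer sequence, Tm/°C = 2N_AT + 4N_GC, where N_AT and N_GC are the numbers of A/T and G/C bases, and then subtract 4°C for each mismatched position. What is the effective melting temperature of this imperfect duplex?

Primer base counts: A=7, T=3, G=3, C=2 → A+T=10, G+C=5
Perfect-match Tm = 2(10) + 4(5) = 20 + 20 = 40°C
Mismatches (positions where the bases are not complementary): 1 (at position 10)
Effective Tm = 40 − 1×4 = 40 − 4 = 36°C

36°C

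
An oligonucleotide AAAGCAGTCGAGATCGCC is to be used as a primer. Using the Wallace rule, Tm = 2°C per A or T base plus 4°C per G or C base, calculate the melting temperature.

56°C

Scanning the sequence gives G=5, A=6, C=5, T=2.
A+T = 8, G+C = 10
Tm = 4·10 + 2·8 = 40 + 16 = 56°C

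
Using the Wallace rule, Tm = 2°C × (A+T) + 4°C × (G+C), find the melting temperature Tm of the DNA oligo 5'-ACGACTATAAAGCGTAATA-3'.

50°C

Scanning the sequence gives G=3, T=4, C=3, A=9.
AT pairs contribute 13, GC pairs contribute 6.
Tm = 2(13) + 4(6) = 26 + 24 = 50°C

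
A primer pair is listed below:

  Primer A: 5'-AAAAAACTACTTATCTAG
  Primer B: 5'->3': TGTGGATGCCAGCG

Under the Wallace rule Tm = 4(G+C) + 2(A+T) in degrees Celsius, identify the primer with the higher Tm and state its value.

Primer A: A+T=14, G+C=4 → Tm = 2(14)+4(4) = 44°C
Primer B: A+T=5, G+C=9 → Tm = 2(5)+4(9) = 46°C
44°C vs 46°C → primer B is higher.

Primer B, 46°C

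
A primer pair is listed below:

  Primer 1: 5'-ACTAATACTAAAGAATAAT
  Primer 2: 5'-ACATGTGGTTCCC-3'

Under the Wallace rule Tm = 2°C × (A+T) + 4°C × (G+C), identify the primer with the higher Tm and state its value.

Primer 1: A+T=16, G+C=3 → Tm = 2(16)+4(3) = 44°C
Primer 2: A+T=6, G+C=7 → Tm = 2(6)+4(7) = 40°C
44°C vs 40°C → primer 1 is higher.

Primer 1, 44°C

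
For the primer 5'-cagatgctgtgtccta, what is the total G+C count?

8

Scanning the sequence gives A=3, C=4, G=4, T=5.
Total G or C: 4 + 4 = 8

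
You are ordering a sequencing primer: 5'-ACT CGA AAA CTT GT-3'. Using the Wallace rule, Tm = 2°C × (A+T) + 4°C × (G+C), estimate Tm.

Base counts: A=5, G=2, T=4, C=3
A+T = 9, G+C = 5
Tm = 2(9) + 4(5) = 18 + 20 = 38°C

38°C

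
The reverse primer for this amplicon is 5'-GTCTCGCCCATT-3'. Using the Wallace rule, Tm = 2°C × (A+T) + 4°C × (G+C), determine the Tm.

Counting bases: A=1, C=5, G=2, T=4
AT pairs contribute 5, GC pairs contribute 7.
Tm = 4·7 + 2·5 = 28 + 10 = 38°C

38°C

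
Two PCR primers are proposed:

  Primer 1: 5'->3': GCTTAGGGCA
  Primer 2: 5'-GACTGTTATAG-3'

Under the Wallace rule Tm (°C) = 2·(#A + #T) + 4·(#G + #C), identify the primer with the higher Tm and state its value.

Primer 1: A+T=4, G+C=6 → Tm = 2(4)+4(6) = 32°C
Primer 2: A+T=7, G+C=4 → Tm = 2(7)+4(4) = 30°C
32°C vs 30°C → primer 1 is higher.

Primer 1, 32°C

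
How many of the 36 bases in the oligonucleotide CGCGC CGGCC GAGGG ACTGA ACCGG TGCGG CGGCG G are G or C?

Base counts: C=12, G=18, T=2, A=4
Total G or C: 18 + 12 = 30

30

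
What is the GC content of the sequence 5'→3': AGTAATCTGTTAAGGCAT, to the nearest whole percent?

33%

Base counts: C=2, A=6, T=6, G=4
G+C = 4 + 2 = 6 out of 18 bases
%GC = 6/18 × 100 = 33.33% ≈ 33%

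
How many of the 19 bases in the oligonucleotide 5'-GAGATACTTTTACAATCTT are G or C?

Scanning the sequence gives C=3, A=6, G=2, T=8.
Total G or C: 2 + 3 = 5

5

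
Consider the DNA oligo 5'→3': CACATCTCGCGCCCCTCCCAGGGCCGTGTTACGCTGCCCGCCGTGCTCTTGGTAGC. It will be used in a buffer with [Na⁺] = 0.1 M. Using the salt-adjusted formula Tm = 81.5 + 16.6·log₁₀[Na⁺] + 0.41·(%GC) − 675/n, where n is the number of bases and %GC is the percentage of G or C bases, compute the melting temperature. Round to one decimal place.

Length n = 56. Base counts: C=24, A=5, G=15, T=12
G+C = 39, so %GC = 39/56 × 100 = 69.643%
Salt term: 16.6 × (-1) = -16.6
GC term: 0.41 × 69.643 = 28.554; length term: −675/56 = −12.054
Tm = 81.5 + (-16.6) + 28.554 − 12.054 = 81.4 → 81.4°C

81.4°C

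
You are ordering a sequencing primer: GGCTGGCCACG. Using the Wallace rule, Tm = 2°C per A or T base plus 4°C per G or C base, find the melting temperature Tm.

Base counts: G=5, A=1, C=4, T=1
So N_AT = 2 and N_GC = 9.
Tm = 4·9 + 2·2 = 36 + 4 = 40°C

40°C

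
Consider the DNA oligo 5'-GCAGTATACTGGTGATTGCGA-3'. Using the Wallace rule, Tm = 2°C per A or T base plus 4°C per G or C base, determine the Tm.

62°C

Scanning the sequence gives A=5, G=7, C=3, T=6.
A+T = 11, G+C = 10
Tm = 2(11) + 4(10) = 22 + 40 = 62°C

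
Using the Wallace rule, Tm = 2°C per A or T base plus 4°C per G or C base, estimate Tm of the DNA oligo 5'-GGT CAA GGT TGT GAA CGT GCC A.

Base counts: G=8, T=5, A=5, C=4
So N_AT = 10 and N_GC = 12.
Tm = 4·12 + 2·10 = 48 + 20 = 68°C

68°C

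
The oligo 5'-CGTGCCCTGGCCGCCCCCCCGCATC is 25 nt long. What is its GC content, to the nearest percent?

84%

T=3, C=15, A=1, G=6
G+C = 6 + 15 = 21 out of 25 bases
%GC = 21/25 × 100 = 84% ≈ 84%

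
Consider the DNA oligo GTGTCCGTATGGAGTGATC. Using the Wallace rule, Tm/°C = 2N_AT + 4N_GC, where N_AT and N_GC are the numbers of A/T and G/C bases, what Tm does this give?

58°C

G=7, T=6, C=3, A=3
So N_AT = 9 and N_GC = 10.
Tm = 4·10 + 2·9 = 40 + 18 = 58°C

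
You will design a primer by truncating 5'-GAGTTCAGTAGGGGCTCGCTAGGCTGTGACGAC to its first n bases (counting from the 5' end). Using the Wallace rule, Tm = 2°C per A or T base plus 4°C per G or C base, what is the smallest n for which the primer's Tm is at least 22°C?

First 7 bases: GAGTTCA → Tm = 20°C (< 22°C)
First 8 bases: GAGTTCAG → Tm = 24°C (≥ 22°C)
Each additional base adds 2°C (A/T) or 4°C (G/C), so Tm is non-decreasing in n; n = 8 is the first length to reach 22°C.

n = 8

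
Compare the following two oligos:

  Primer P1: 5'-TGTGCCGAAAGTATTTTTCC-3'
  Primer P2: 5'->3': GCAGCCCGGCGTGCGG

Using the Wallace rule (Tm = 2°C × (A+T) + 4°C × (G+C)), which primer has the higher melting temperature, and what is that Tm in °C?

Primer P1: A+T=12, G+C=8 → Tm = 2(12)+4(8) = 56°C
Primer P2: A+T=2, G+C=14 → Tm = 2(2)+4(14) = 60°C
56°C vs 60°C → primer P2 is higher.

Primer P2, 60°C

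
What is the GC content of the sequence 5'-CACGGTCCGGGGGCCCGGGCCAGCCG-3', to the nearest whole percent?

88%

Counting bases: T=1, C=11, A=2, G=12
G+C = 12 + 11 = 23 out of 26 bases
%GC = 23/26 × 100 = 88.46% ≈ 88%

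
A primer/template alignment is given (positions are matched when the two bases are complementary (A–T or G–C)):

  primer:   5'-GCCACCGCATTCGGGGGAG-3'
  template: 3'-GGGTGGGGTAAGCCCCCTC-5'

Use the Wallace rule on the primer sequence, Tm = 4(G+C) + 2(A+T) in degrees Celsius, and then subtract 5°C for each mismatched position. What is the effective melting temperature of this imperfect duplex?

Primer base counts: A=3, T=2, G=8, C=6 → A+T=5, G+C=14
Perfect-match Tm = 2(5) + 4(14) = 10 + 56 = 66°C
Mismatches (positions where the bases are not complementary): 2 (at positions 1, 7)
Effective Tm = 66 − 2×5 = 66 − 10 = 56°C

56°C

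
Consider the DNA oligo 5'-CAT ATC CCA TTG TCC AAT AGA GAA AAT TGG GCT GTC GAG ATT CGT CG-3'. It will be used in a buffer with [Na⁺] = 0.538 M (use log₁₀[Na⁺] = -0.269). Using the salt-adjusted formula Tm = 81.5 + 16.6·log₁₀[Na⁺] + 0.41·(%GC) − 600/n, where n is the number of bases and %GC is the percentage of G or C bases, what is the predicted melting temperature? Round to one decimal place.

82.6°C

Length n = 47. G=11, A=13, T=13, C=10
G+C = 21, so %GC = 21/47 × 100 = 44.681%
Salt term: 16.6 × (-0.269) = -4.465
GC term: 0.41 × 44.681 = 18.319; length term: −600/47 = −12.766
Tm = 81.5 + (-4.465) + 18.319 − 12.766 = 82.588 → 82.6°C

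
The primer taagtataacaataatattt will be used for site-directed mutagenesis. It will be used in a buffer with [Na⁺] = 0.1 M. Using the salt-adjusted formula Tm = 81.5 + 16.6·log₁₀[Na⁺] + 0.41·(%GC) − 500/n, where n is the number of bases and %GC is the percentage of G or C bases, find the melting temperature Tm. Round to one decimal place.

Length n = 20. Base counts: C=1, A=10, T=8, G=1
G+C = 2, so %GC = 2/20 × 100 = 10%
Salt term: 16.6 × (-1) = -16.6
GC term: 0.41 × 10 = 4.1; length term: −500/20 = −25
Tm = 81.5 + (-16.6) + 4.1 − 25 = 44 → 44.0°C

44.0°C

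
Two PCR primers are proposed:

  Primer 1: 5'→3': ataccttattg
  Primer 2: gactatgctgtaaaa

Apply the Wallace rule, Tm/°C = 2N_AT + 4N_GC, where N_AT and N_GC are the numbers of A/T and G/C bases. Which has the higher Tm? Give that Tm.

Primer 2, 40°C

Primer 1: A+T=8, G+C=3 → Tm = 2(8)+4(3) = 28°C
Primer 2: A+T=10, G+C=5 → Tm = 2(10)+4(5) = 40°C
28°C vs 40°C → primer 2 is higher.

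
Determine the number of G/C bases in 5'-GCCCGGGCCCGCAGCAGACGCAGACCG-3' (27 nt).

22

G=10, A=5, C=12, T=0
Total G or C: 10 + 12 = 22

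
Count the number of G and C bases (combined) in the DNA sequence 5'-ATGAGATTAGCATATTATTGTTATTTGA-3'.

Base counts: A=9, T=13, C=1, G=5
G+C = 5 + 1 = 6

6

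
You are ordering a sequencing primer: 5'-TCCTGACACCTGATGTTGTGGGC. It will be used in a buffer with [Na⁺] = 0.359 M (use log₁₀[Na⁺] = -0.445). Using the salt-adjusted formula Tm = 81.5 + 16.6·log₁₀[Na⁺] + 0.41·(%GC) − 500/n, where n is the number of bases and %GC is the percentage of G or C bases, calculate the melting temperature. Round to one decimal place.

Length n = 23. C=6, T=7, A=3, G=7
G+C = 13, so %GC = 13/23 × 100 = 56.522%
Salt term: 16.6 × (-0.445) = -7.387
GC term: 0.41 × 56.522 = 23.174; length term: −500/23 = −21.739
Tm = 81.5 + (-7.387) + 23.174 − 21.739 = 75.548 → 75.5°C

75.5°C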